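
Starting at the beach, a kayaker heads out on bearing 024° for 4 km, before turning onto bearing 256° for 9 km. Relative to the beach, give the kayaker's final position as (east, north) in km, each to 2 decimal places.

(-7.11, 1.48)

Leg 1 (024°, 4 km): east 4 sin 24° = 1.63, north 4 cos 24° = 3.65
Leg 2 (256°, 9 km): east 9 sin 256° = -8.73, north 9 cos 256° = -2.18
Summing: -7.11 km east, 1.48 km north → (-7.11, 1.48).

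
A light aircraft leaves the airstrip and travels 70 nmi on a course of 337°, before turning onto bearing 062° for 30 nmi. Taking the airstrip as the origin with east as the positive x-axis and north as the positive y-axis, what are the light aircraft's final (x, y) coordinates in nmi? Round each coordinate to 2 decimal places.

(-0.86, 78.52)

Leg 1 (337°, 70 nmi): east 70 sin 337° = -27.35, north 70 cos 337° = 64.44
Leg 2 (062°, 30 nmi): east 30 sin 62° = 26.49, north 30 cos 62° = 14.08
Summing: -0.86 nmi east, 78.52 nmi north → (-0.86, 78.52).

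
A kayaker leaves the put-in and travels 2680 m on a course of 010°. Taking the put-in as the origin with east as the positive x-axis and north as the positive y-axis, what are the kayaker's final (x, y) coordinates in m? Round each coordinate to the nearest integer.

(465, 2639)

Leg 1 (010°, 2680 m): east 2680 sin 10° = 465.38, north 2680 cos 10° = 2639.28
Summing: 465.38 m east, 2639.28 m north → (465, 2639).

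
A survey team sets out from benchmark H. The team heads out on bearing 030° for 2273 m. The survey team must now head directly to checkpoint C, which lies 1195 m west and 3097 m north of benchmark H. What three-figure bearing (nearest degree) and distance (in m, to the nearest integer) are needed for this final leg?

Leg 1 (030°, 2273 m): east 2273 sin 30° = 1136.50, north 2273 cos 30° = 1968.48
Current position: (1136.50, 1968.48). Target: (-1195, 3097). Remaining: Δeast = -2331.50, Δnorth = 1128.52.
Bearing = atan2(-2331.50, 1128.52) mod 360° = 295.83°; distance = √((-2331.50)² + (1128.52)²) = 2590.262 m.

296°, 2590 m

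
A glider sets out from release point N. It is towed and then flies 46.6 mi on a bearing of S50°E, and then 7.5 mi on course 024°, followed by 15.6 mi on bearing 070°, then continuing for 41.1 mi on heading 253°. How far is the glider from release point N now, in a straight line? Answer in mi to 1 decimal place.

33.0 mi

Leg 1 (S50°E, 46.6 mi): east 46.6 sin 130° = 35.70, north 46.6 cos 130° = -29.95
Leg 2 (024°, 7.5 mi): east 7.5 sin 24° = 3.05, north 7.5 cos 24° = 6.85
Leg 3 (070°, 15.6 mi): east 15.6 sin 70° = 14.66, north 15.6 cos 70° = 5.34
Leg 4 (253°, 41.1 mi): east 41.1 sin 253° = -39.30, north 41.1 cos 253° = -12.02
Net: 14.10 east, -29.78 north. Distance = √((14.10)² + (-29.78)²) = 32.954 mi.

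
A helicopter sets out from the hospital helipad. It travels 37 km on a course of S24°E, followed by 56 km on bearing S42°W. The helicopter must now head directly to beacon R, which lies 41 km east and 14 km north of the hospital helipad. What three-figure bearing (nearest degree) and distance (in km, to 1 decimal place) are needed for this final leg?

Leg 1 (S24°E, 37 km): east 37 sin 156° = 15.05, north 37 cos 156° = -33.80
Leg 2 (S42°W, 56 km): east 56 sin 222° = -37.47, north 56 cos 222° = -41.62
Current position: (-22.42, -75.42). Target: (41, 14). Remaining: Δeast = 63.42, Δnorth = 89.42.
Bearing = atan2(63.42, 89.42) mod 360° = 35.35°; distance = √((63.42)² + (89.42)²) = 109.626 km.

035°, 109.6 km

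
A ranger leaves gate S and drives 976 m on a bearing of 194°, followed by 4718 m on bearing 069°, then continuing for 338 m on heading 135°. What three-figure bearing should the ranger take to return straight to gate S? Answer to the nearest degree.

263°

Leg 1 (194°, 976 m): east 976 sin 194° = -236.12, north 976 cos 194° = -947.01
Leg 2 (069°, 4718 m): east 4718 sin 69° = 4404.63, north 4718 cos 69° = 1690.78
Leg 3 (135°, 338 m): east 338 sin 135° = 239.00, north 338 cos 135° = -239.00
Net displacement: 4407.52 east, 504.77 north. Direction back to start is (-4407.52, -504.77): bearing = atan2(-4407.52, -504.77) mod 360° = 263.47° ≈ 263°.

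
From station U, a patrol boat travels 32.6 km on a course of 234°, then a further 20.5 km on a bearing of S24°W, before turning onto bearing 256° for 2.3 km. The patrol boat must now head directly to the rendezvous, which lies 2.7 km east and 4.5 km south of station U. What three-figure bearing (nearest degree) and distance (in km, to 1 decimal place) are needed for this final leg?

Leg 1 (234°, 32.6 km): east 32.6 sin 234° = -26.37, north 32.6 cos 234° = -19.16
Leg 2 (S24°W, 20.5 km): east 20.5 sin 204° = -8.34, north 20.5 cos 204° = -18.73
Leg 3 (256°, 2.3 km): east 2.3 sin 256° = -2.23, north 2.3 cos 256° = -0.56
Current position: (-36.94, -38.45). Target: (2.7, -4.5). Remaining: Δeast = 39.64, Δnorth = 33.95.
Bearing = atan2(39.64, 33.95) mod 360° = 49.43°; distance = √((39.64)² + (33.95)²) = 52.191 km.

049°, 52.2 km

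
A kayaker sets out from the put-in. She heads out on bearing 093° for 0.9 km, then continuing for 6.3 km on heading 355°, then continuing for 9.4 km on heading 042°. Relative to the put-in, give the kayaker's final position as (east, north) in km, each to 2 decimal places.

Leg 1 (093°, 0.9 km): east 0.9 sin 93° = 0.90, north 0.9 cos 93° = -0.05
Leg 2 (355°, 6.3 km): east 6.3 sin 355° = -0.55, north 6.3 cos 355° = 6.28
Leg 3 (042°, 9.4 km): east 9.4 sin 42° = 6.29, north 9.4 cos 42° = 6.99
Summing: 6.64 km east, 13.21 km north → (6.64, 13.21).

(6.64, 13.21)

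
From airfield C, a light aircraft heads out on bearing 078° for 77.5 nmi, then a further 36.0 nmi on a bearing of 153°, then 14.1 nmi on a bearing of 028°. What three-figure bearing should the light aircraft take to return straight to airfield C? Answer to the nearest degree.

272°

Leg 1 (078°, 77.5 nmi): east 77.5 sin 78° = 75.81, north 77.5 cos 78° = 16.11
Leg 2 (153°, 36.0 nmi): east 36.0 sin 153° = 16.34, north 36.0 cos 153° = -32.08
Leg 3 (028°, 14.1 nmi): east 14.1 sin 28° = 6.62, north 14.1 cos 28° = 12.45
Net displacement: 98.77 east, -3.51 north. Direction back to start is (-98.77, 3.51): bearing = atan2(-98.77, 3.51) mod 360° = 272.04° ≈ 272°.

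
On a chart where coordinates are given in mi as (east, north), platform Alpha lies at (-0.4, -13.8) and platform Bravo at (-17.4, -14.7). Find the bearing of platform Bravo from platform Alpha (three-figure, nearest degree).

267°

Δeast = -17.4 − -0.4 = -17.00; Δnorth = -14.7 − -13.8 = -0.90.
Bearing = atan2(Δeast, Δnorth) mod 360° = 266.97° ≈ 267°.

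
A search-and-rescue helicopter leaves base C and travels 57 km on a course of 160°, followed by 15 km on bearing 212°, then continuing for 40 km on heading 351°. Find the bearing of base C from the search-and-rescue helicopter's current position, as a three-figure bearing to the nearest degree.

349°

Leg 1 (160°, 57 km): east 57 sin 160° = 19.50, north 57 cos 160° = -53.56
Leg 2 (212°, 15 km): east 15 sin 212° = -7.95, north 15 cos 212° = -12.72
Leg 3 (351°, 40 km): east 40 sin 351° = -6.26, north 40 cos 351° = 39.51
Net displacement: 5.29 east, -26.78 north. Direction back to start is (-5.29, 26.78): bearing = atan2(-5.29, 26.78) mod 360° = 348.83° ≈ 349°.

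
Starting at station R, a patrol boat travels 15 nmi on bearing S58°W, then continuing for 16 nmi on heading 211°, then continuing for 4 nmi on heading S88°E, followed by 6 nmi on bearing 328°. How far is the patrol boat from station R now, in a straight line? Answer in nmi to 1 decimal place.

26.2 nmi

Leg 1 (S58°W, 15 nmi): east 15 sin 238° = -12.72, north 15 cos 238° = -7.95
Leg 2 (211°, 16 nmi): east 16 sin 211° = -8.24, north 16 cos 211° = -13.71
Leg 3 (S88°E, 4 nmi): east 4 sin 92° = 4.00, north 4 cos 92° = -0.14
Leg 4 (328°, 6 nmi): east 6 sin 328° = -3.18, north 6 cos 328° = 5.09
Net: -20.14 east, -16.71 north. Distance = √((-20.14)² + (-16.71)²) = 26.175 nmi.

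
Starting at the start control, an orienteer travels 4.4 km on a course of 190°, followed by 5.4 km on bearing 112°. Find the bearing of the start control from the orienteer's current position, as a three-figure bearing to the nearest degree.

Leg 1 (190°, 4.4 km): east 4.4 sin 190° = -0.76, north 4.4 cos 190° = -4.33
Leg 2 (112°, 5.4 km): east 5.4 sin 112° = 5.01, north 5.4 cos 112° = -2.02
Net displacement: 4.24 east, -6.36 north. Direction back to start is (-4.24, 6.36): bearing = atan2(-4.24, 6.36) mod 360° = 326.28° ≈ 326°.

326°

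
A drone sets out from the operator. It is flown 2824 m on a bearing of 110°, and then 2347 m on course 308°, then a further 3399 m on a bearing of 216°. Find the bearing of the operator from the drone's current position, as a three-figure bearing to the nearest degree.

Leg 1 (110°, 2824 m): east 2824 sin 110° = 2653.69, north 2824 cos 110° = -965.86
Leg 2 (308°, 2347 m): east 2347 sin 308° = -1849.46, north 2347 cos 308° = 1444.96
Leg 3 (216°, 3399 m): east 3399 sin 216° = -1997.88, north 3399 cos 216° = -2749.85
Net displacement: -1193.65 east, -2270.76 north. Direction back to start is (1193.65, 2270.76): bearing = atan2(1193.65, 2270.76) mod 360° = 27.73° ≈ 028°.

028°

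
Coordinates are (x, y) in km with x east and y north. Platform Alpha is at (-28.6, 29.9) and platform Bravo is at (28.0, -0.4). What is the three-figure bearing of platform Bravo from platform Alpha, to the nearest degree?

Δeast = 28.0 − -28.6 = 56.60; Δnorth = -0.4 − 29.9 = -30.30.
Bearing = atan2(Δeast, Δnorth) mod 360° = 118.16° ≈ 118°.

118°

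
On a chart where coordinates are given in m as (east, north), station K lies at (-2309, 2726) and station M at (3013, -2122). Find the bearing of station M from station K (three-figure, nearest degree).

Δeast = 3013 − -2309 = 5322.00; Δnorth = -2122 − 2726 = -4848.00.
Bearing = atan2(Δeast, Δnorth) mod 360° = 132.33° ≈ 132°.

132°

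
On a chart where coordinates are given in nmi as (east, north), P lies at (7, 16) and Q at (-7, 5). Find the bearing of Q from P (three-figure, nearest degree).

232°

Δeast = -7 − 7 = -14.00; Δnorth = 5 − 16 = -11.00.
Bearing = atan2(Δeast, Δnorth) mod 360° = 231.84° ≈ 232°.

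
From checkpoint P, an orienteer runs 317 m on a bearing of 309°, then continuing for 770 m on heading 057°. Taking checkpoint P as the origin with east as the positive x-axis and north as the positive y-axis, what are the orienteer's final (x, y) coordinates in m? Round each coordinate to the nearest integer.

(399, 619)

Leg 1 (309°, 317 m): east 317 sin 309° = -246.36, north 317 cos 309° = 199.49
Leg 2 (057°, 770 m): east 770 sin 57° = 645.78, north 770 cos 57° = 419.37
Summing: 399.42 m east, 618.87 m north → (399, 619).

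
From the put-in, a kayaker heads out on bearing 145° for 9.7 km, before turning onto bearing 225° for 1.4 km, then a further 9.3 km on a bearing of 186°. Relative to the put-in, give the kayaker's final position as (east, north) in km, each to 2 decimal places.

Leg 1 (145°, 9.7 km): east 9.7 sin 145° = 5.56, north 9.7 cos 145° = -7.95
Leg 2 (225°, 1.4 km): east 1.4 sin 225° = -0.99, north 1.4 cos 225° = -0.99
Leg 3 (186°, 9.3 km): east 9.3 sin 186° = -0.97, north 9.3 cos 186° = -9.25
Summing: 3.60 km east, -18.18 km north → (3.60, -18.18).

(3.60, -18.18)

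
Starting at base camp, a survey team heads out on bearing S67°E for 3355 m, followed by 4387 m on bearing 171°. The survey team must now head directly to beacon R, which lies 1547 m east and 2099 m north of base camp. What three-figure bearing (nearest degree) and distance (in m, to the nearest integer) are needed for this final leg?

Leg 1 (S67°E, 3355 m): east 3355 sin 113° = 3088.29, north 3355 cos 113° = -1310.90
Leg 2 (171°, 4387 m): east 4387 sin 171° = 686.28, north 4387 cos 171° = -4332.99
Current position: (3774.57, -5643.89). Target: (1547, 2099). Remaining: Δeast = -2227.57, Δnorth = 7742.89.
Bearing = atan2(-2227.57, 7742.89) mod 360° = 343.95°; distance = √((-2227.57)² + (7742.89)²) = 8056.950 m.

344°, 8057 m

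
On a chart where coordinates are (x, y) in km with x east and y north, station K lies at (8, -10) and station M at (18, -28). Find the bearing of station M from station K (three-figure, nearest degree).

151°

Δeast = 18 − 8 = 10.00; Δnorth = -28 − -10 = -18.00.
Bearing = atan2(Δeast, Δnorth) mod 360° = 150.95° ≈ 151°.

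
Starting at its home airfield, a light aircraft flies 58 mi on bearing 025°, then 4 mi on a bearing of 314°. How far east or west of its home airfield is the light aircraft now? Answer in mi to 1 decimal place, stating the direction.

21.6 mi east

Leg 1 (025°, 58 mi): east 58 sin 25° = 24.51, north 58 cos 25° = 52.57
Leg 2 (314°, 4 mi): east 4 sin 314° = -2.88, north 4 cos 314° = 2.78
Net east component: 21.63 mi.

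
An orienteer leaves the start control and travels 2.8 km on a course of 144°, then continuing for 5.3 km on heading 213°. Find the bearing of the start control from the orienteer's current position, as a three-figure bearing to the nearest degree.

Leg 1 (144°, 2.8 km): east 2.8 sin 144° = 1.65, north 2.8 cos 144° = -2.27
Leg 2 (213°, 5.3 km): east 5.3 sin 213° = -2.89, north 5.3 cos 213° = -4.44
Net displacement: -1.24 east, -6.71 north. Direction back to start is (1.24, 6.71): bearing = atan2(1.24, 6.71) mod 360° = 10.48° ≈ 010°.

010°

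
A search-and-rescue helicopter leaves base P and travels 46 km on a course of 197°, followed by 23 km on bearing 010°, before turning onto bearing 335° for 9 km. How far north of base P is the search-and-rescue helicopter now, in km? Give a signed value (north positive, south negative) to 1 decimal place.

-13.2 km

Leg 1 (197°, 46 km): east 46 sin 197° = -13.45, north 46 cos 197° = -43.99
Leg 2 (010°, 23 km): east 23 sin 10° = 3.99, north 23 cos 10° = 22.65
Leg 3 (335°, 9 km): east 9 sin 335° = -3.80, north 9 cos 335° = 8.16
Net north component: -13.18 km.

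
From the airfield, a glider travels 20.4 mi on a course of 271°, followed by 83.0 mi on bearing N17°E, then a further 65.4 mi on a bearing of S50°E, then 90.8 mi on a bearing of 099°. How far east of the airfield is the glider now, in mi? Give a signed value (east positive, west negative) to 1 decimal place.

143.7 mi

Leg 1 (271°, 20.4 mi): east 20.4 sin 271° = -20.40, north 20.4 cos 271° = 0.36
Leg 2 (N17°E, 83.0 mi): east 83.0 sin 17° = 24.27, north 83.0 cos 17° = 79.37
Leg 3 (S50°E, 65.4 mi): east 65.4 sin 130° = 50.10, north 65.4 cos 130° = -42.04
Leg 4 (099°, 90.8 mi): east 90.8 sin 99° = 89.68, north 90.8 cos 99° = -14.20
Net east component: 143.65 mi.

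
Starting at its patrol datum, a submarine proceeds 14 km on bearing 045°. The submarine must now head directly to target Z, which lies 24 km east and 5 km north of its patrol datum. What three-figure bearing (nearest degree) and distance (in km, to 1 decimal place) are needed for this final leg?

109°, 14.9 km

Leg 1 (045°, 14 km): east 14 sin 45° = 9.90, north 14 cos 45° = 9.90
Current position: (9.90, 9.90). Target: (24, 5). Remaining: Δeast = 14.10, Δnorth = -4.90.
Bearing = atan2(14.10, -4.90) mod 360° = 109.16°; distance = √((14.10)² + (-4.90)²) = 14.927 km.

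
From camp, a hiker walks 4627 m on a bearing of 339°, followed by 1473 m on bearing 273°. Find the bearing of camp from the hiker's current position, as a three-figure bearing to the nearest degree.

Leg 1 (339°, 4627 m): east 4627 sin 339° = -1658.17, north 4627 cos 339° = 4319.68
Leg 2 (273°, 1473 m): east 1473 sin 273° = -1470.98, north 1473 cos 273° = 77.09
Net displacement: -3129.15 east, 4396.77 north. Direction back to start is (3129.15, -4396.77): bearing = atan2(3129.15, -4396.77) mod 360° = 144.56° ≈ 145°.

145°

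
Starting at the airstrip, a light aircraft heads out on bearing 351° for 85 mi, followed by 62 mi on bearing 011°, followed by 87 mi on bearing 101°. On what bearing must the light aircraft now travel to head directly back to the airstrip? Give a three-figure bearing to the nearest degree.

213°

Leg 1 (351°, 85 mi): east 85 sin 351° = -13.30, north 85 cos 351° = 83.95
Leg 2 (011°, 62 mi): east 62 sin 11° = 11.83, north 62 cos 11° = 60.86
Leg 3 (101°, 87 mi): east 87 sin 101° = 85.40, north 87 cos 101° = -16.60
Net displacement: 83.93 east, 128.21 north. Direction back to start is (-83.93, -128.21): bearing = atan2(-83.93, -128.21) mod 360° = 213.21° ≈ 213°.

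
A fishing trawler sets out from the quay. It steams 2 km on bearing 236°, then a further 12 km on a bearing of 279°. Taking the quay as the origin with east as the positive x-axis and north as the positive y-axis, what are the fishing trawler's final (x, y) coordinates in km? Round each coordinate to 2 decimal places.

Leg 1 (236°, 2 km): east 2 sin 236° = -1.66, north 2 cos 236° = -1.12
Leg 2 (279°, 12 km): east 12 sin 279° = -11.85, north 12 cos 279° = 1.88
Summing: -13.51 km east, 0.76 km north → (-13.51, 0.76).

(-13.51, 0.76)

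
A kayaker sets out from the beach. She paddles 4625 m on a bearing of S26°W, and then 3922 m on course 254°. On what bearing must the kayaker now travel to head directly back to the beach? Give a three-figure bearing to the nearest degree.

048°

Leg 1 (S26°W, 4625 m): east 4625 sin 206° = -2027.47, north 4625 cos 206° = -4156.92
Leg 2 (254°, 3922 m): east 3922 sin 254° = -3770.07, north 3922 cos 254° = -1081.05
Net displacement: -5797.53 east, -5237.97 north. Direction back to start is (5797.53, 5237.97): bearing = atan2(5797.53, 5237.97) mod 360° = 47.90° ≈ 048°.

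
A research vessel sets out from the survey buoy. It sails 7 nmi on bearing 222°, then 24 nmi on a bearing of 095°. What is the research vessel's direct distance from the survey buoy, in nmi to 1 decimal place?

20.6 nmi

Leg 1 (222°, 7 nmi): east 7 sin 222° = -4.68, north 7 cos 222° = -5.20
Leg 2 (095°, 24 nmi): east 24 sin 95° = 23.91, north 24 cos 95° = -2.09
Net: 19.22 east, -7.29 north. Distance = √((19.22)² + (-7.29)²) = 20.562 nmi.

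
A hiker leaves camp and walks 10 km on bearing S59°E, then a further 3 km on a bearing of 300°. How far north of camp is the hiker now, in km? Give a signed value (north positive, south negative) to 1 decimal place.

Leg 1 (S59°E, 10 km): east 10 sin 121° = 8.57, north 10 cos 121° = -5.15
Leg 2 (300°, 3 km): east 3 sin 300° = -2.60, north 3 cos 300° = 1.50
Net north component: -3.65 km.

-3.7 km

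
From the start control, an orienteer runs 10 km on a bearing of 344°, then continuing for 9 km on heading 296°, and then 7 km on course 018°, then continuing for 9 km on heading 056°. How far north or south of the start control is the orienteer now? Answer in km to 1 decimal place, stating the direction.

Leg 1 (344°, 10 km): east 10 sin 344° = -2.76, north 10 cos 344° = 9.61
Leg 2 (296°, 9 km): east 9 sin 296° = -8.09, north 9 cos 296° = 3.95
Leg 3 (018°, 7 km): east 7 sin 18° = 2.16, north 7 cos 18° = 6.66
Leg 4 (056°, 9 km): east 9 sin 56° = 7.46, north 9 cos 56° = 5.03
Net north component: 25.25 km.

25.2 km north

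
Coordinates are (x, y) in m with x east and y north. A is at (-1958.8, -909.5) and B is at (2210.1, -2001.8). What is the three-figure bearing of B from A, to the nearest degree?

105°

Δeast = 2210.1 − -1958.8 = 4168.90; Δnorth = -2001.8 − -909.5 = -1092.30.
Bearing = atan2(Δeast, Δnorth) mod 360° = 104.68° ≈ 105°.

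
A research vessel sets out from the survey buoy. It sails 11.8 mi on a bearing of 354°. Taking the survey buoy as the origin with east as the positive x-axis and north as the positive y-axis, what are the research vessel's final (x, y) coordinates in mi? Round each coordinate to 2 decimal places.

Leg 1 (354°, 11.8 mi): east 11.8 sin 354° = -1.23, north 11.8 cos 354° = 11.74
Summing: -1.23 mi east, 11.74 mi north → (-1.23, 11.74).

(-1.23, 11.74)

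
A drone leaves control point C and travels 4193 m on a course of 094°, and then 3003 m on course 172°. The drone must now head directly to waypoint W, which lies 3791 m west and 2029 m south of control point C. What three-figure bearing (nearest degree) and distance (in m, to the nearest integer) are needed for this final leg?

278°, 8482 m

Leg 1 (094°, 4193 m): east 4193 sin 94° = 4182.79, north 4193 cos 94° = -292.49
Leg 2 (172°, 3003 m): east 3003 sin 172° = 417.94, north 3003 cos 172° = -2973.78
Current position: (4600.72, -3266.26). Target: (-3791, -2029). Remaining: Δeast = -8391.72, Δnorth = 1237.26.
Bearing = atan2(-8391.72, 1237.26) mod 360° = 278.39°; distance = √((-8391.72)² + (1237.26)²) = 8482.443 m.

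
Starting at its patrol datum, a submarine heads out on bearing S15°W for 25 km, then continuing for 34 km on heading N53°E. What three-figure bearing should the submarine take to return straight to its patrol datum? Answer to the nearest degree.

Leg 1 (S15°W, 25 km): east 25 sin 195° = -6.47, north 25 cos 195° = -24.15
Leg 2 (N53°E, 34 km): east 34 sin 53° = 27.15, north 34 cos 53° = 20.46
Net displacement: 20.68 east, -3.69 north. Direction back to start is (-20.68, 3.69): bearing = atan2(-20.68, 3.69) mod 360° = 280.11° ≈ 280°.

280°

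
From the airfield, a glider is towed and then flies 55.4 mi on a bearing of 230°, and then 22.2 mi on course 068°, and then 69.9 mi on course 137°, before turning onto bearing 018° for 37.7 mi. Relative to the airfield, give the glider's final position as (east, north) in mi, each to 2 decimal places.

(37.47, -42.56)

Leg 1 (230°, 55.4 mi): east 55.4 sin 230° = -42.44, north 55.4 cos 230° = -35.61
Leg 2 (068°, 22.2 mi): east 22.2 sin 68° = 20.58, north 22.2 cos 68° = 8.32
Leg 3 (137°, 69.9 mi): east 69.9 sin 137° = 47.67, north 69.9 cos 137° = -51.12
Leg 4 (018°, 37.7 mi): east 37.7 sin 18° = 11.65, north 37.7 cos 18° = 35.85
Summing: 37.47 mi east, -42.56 mi north → (37.47, -42.56).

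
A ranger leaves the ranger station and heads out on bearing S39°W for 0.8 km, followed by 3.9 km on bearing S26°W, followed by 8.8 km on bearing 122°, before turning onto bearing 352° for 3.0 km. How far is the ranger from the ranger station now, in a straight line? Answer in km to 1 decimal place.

Leg 1 (S39°W, 0.8 km): east 0.8 sin 219° = -0.50, north 0.8 cos 219° = -0.62
Leg 2 (S26°W, 3.9 km): east 3.9 sin 206° = -1.71, north 3.9 cos 206° = -3.51
Leg 3 (122°, 8.8 km): east 8.8 sin 122° = 7.46, north 8.8 cos 122° = -4.66
Leg 4 (352°, 3.0 km): east 3.0 sin 352° = -0.42, north 3.0 cos 352° = 2.97
Net: 4.83 east, -5.82 north. Distance = √((4.83)² + (-5.82)²) = 7.564 km.

7.6 km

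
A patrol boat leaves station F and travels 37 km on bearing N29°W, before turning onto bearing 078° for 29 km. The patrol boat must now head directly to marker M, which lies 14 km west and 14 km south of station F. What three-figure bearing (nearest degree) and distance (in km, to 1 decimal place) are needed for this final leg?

205°, 57.8 km

Leg 1 (N29°W, 37 km): east 37 sin 331° = -17.94, north 37 cos 331° = 32.36
Leg 2 (078°, 29 km): east 29 sin 78° = 28.37, north 29 cos 78° = 6.03
Current position: (10.43, 38.39). Target: (-14, -14). Remaining: Δeast = -24.43, Δnorth = -52.39.
Bearing = atan2(-24.43, -52.39) mod 360° = 205.00°; distance = √((-24.43)² + (-52.39)²) = 57.806 km.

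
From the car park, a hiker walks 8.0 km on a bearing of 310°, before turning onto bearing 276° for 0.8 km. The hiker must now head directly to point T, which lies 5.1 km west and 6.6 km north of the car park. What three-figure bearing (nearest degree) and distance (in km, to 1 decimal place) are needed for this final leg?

Leg 1 (310°, 8.0 km): east 8.0 sin 310° = -6.13, north 8.0 cos 310° = 5.14
Leg 2 (276°, 0.8 km): east 0.8 sin 276° = -0.80, north 0.8 cos 276° = 0.08
Current position: (-6.92, 5.23). Target: (-5.1, 6.6). Remaining: Δeast = 1.82, Δnorth = 1.37.
Bearing = atan2(1.82, 1.37) mod 360° = 53.01°; distance = √((1.82)² + (1.37)²) = 2.284 km.

053°, 2.3 km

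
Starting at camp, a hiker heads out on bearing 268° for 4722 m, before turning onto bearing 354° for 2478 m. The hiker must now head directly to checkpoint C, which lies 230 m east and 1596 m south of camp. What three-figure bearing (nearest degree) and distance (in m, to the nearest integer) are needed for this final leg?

127°, 6504 m

Leg 1 (268°, 4722 m): east 4722 sin 268° = -4719.12, north 4722 cos 268° = -164.80
Leg 2 (354°, 2478 m): east 2478 sin 354° = -259.02, north 2478 cos 354° = 2464.43
Current position: (-4978.15, 2299.63). Target: (230, -1596). Remaining: Δeast = 5208.15, Δnorth = -3895.63.
Bearing = atan2(5208.15, -3895.63) mod 360° = 126.80°; distance = √((5208.15)² + (-3895.63)²) = 6503.899 m.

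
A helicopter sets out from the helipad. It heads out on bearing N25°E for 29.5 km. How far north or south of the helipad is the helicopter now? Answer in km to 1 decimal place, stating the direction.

Leg 1 (N25°E, 29.5 km): east 29.5 sin 25° = 12.47, north 29.5 cos 25° = 26.74
Net north component: 26.74 km.

26.7 km north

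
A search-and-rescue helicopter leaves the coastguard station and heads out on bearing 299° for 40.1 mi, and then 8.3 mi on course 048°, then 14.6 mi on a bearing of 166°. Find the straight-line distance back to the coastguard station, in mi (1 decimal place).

27.6 mi

Leg 1 (299°, 40.1 mi): east 40.1 sin 299° = -35.07, north 40.1 cos 299° = 19.44
Leg 2 (048°, 8.3 mi): east 8.3 sin 48° = 6.17, north 8.3 cos 48° = 5.55
Leg 3 (166°, 14.6 mi): east 14.6 sin 166° = 3.53, north 14.6 cos 166° = -14.17
Net: -25.37 east, 10.83 north. Distance = √((-25.37)² + (10.83)²) = 27.586 mi.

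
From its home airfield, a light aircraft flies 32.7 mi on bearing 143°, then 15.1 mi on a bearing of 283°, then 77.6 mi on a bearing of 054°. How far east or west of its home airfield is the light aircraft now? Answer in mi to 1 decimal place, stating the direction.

67.7 mi east

Leg 1 (143°, 32.7 mi): east 32.7 sin 143° = 19.68, north 32.7 cos 143° = -26.12
Leg 2 (283°, 15.1 mi): east 15.1 sin 283° = -14.71, north 15.1 cos 283° = 3.40
Leg 3 (054°, 77.6 mi): east 77.6 sin 54° = 62.78, north 77.6 cos 54° = 45.61
Net east component: 67.75 mi.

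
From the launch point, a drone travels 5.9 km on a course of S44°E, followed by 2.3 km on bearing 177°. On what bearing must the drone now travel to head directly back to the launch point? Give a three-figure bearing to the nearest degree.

Leg 1 (S44°E, 5.9 km): east 5.9 sin 136° = 4.10, north 5.9 cos 136° = -4.24
Leg 2 (177°, 2.3 km): east 2.3 sin 177° = 0.12, north 2.3 cos 177° = -2.30
Net displacement: 4.22 east, -6.54 north. Direction back to start is (-4.22, 6.54): bearing = atan2(-4.22, 6.54) mod 360° = 327.18° ≈ 327°.

327°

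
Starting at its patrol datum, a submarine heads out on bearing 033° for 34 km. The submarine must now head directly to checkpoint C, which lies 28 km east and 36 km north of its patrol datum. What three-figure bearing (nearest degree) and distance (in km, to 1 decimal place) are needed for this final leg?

052°, 12.1 km

Leg 1 (033°, 34 km): east 34 sin 33° = 18.52, north 34 cos 33° = 28.51
Current position: (18.52, 28.51). Target: (28, 36). Remaining: Δeast = 9.48, Δnorth = 7.49.
Bearing = atan2(9.48, 7.49) mod 360° = 51.71°; distance = √((9.48)² + (7.49)²) = 12.081 km.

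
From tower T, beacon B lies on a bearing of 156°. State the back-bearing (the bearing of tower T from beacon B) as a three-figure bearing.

336°

Back-bearing = 156° + 180° = 336°.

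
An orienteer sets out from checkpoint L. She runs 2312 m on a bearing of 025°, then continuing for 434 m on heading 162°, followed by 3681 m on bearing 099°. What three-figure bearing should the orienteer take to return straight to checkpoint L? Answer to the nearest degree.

Leg 1 (025°, 2312 m): east 2312 sin 25° = 977.09, north 2312 cos 25° = 2095.38
Leg 2 (162°, 434 m): east 434 sin 162° = 134.11, north 434 cos 162° = -412.76
Leg 3 (099°, 3681 m): east 3681 sin 99° = 3635.68, north 3681 cos 99° = -575.84
Net displacement: 4746.89 east, 1106.79 north. Direction back to start is (-4746.89, -1106.79): bearing = atan2(-4746.89, -1106.79) mod 360° = 256.88° ≈ 257°.

257°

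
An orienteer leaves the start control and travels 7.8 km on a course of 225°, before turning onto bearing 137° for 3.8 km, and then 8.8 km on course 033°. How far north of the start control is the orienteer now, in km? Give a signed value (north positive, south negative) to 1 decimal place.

-0.9 km

Leg 1 (225°, 7.8 km): east 7.8 sin 225° = -5.52, north 7.8 cos 225° = -5.52
Leg 2 (137°, 3.8 km): east 3.8 sin 137° = 2.59, north 3.8 cos 137° = -2.78
Leg 3 (033°, 8.8 km): east 8.8 sin 33° = 4.79, north 8.8 cos 33° = 7.38
Net north component: -0.91 km.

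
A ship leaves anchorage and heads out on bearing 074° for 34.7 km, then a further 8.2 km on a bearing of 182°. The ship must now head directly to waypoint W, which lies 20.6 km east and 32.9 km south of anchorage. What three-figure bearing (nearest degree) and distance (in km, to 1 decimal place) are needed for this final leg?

Leg 1 (074°, 34.7 km): east 34.7 sin 74° = 33.36, north 34.7 cos 74° = 9.56
Leg 2 (182°, 8.2 km): east 8.2 sin 182° = -0.29, north 8.2 cos 182° = -8.20
Current position: (33.07, 1.37). Target: (20.6, -32.9). Remaining: Δeast = -12.47, Δnorth = -34.27.
Bearing = atan2(-12.47, -34.27) mod 360° = 199.99°; distance = √((-12.47)² + (-34.27)²) = 36.468 km.

200°, 36.5 km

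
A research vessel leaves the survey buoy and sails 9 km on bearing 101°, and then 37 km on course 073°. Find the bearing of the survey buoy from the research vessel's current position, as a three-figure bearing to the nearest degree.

258°

Leg 1 (101°, 9 km): east 9 sin 101° = 8.83, north 9 cos 101° = -1.72
Leg 2 (073°, 37 km): east 37 sin 73° = 35.38, north 37 cos 73° = 10.82
Net displacement: 44.22 east, 9.10 north. Direction back to start is (-44.22, -9.10): bearing = atan2(-44.22, -9.10) mod 360° = 258.37° ≈ 258°.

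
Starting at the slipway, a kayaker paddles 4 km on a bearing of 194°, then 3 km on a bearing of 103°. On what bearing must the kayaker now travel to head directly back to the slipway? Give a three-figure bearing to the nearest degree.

337°

Leg 1 (194°, 4 km): east 4 sin 194° = -0.97, north 4 cos 194° = -3.88
Leg 2 (103°, 3 km): east 3 sin 103° = 2.92, north 3 cos 103° = -0.67
Net displacement: 1.96 east, -4.56 north. Direction back to start is (-1.96, 4.56): bearing = atan2(-1.96, 4.56) mod 360° = 336.77° ≈ 337°.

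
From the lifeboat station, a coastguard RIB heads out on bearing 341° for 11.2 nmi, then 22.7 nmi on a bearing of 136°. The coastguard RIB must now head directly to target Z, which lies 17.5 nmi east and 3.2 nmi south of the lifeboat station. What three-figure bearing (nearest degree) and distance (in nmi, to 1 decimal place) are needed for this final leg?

065°, 5.9 nmi

Leg 1 (341°, 11.2 nmi): east 11.2 sin 341° = -3.65, north 11.2 cos 341° = 10.59
Leg 2 (136°, 22.7 nmi): east 22.7 sin 136° = 15.77, north 22.7 cos 136° = -16.33
Current position: (12.12, -5.74). Target: (17.5, -3.2). Remaining: Δeast = 5.38, Δnorth = 2.54.
Bearing = atan2(5.38, 2.54) mod 360° = 64.72°; distance = √((5.38)² + (2.54)²) = 5.947 nmi.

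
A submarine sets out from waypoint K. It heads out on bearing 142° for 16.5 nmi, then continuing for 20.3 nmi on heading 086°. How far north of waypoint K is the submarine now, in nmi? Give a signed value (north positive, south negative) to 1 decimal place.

-11.6 nmi

Leg 1 (142°, 16.5 nmi): east 16.5 sin 142° = 10.16, north 16.5 cos 142° = -13.00
Leg 2 (086°, 20.3 nmi): east 20.3 sin 86° = 20.25, north 20.3 cos 86° = 1.42
Net north component: -11.59 nmi.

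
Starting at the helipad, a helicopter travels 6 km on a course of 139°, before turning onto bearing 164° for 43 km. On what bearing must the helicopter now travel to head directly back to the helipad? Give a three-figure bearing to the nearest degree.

Leg 1 (139°, 6 km): east 6 sin 139° = 3.94, north 6 cos 139° = -4.53
Leg 2 (164°, 43 km): east 43 sin 164° = 11.85, north 43 cos 164° = -41.33
Net displacement: 15.79 east, -45.86 north. Direction back to start is (-15.79, 45.86): bearing = atan2(-15.79, 45.86) mod 360° = 341.00° ≈ 341°.

341°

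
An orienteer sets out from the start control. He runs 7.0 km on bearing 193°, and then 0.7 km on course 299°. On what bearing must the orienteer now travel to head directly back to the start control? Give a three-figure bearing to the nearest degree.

019°

Leg 1 (193°, 7.0 km): east 7.0 sin 193° = -1.57, north 7.0 cos 193° = -6.82
Leg 2 (299°, 0.7 km): east 0.7 sin 299° = -0.61, north 0.7 cos 299° = 0.34
Net displacement: -2.19 east, -6.48 north. Direction back to start is (2.19, 6.48): bearing = atan2(2.19, 6.48) mod 360° = 18.65° ≈ 019°.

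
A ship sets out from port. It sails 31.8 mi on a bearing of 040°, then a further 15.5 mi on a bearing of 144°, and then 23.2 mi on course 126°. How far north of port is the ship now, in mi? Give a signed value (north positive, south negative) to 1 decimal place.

-1.8 mi

Leg 1 (040°, 31.8 mi): east 31.8 sin 40° = 20.44, north 31.8 cos 40° = 24.36
Leg 2 (144°, 15.5 mi): east 15.5 sin 144° = 9.11, north 15.5 cos 144° = -12.54
Leg 3 (126°, 23.2 mi): east 23.2 sin 126° = 18.77, north 23.2 cos 126° = -13.64
Net north component: -1.82 mi.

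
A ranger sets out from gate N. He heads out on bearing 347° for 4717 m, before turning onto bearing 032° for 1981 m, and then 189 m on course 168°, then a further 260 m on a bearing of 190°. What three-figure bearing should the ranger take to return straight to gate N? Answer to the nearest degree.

Leg 1 (347°, 4717 m): east 4717 sin 347° = -1061.09, north 4717 cos 347° = 4596.10
Leg 2 (032°, 1981 m): east 1981 sin 32° = 1049.77, north 1981 cos 32° = 1679.98
Leg 3 (168°, 189 m): east 189 sin 168° = 39.30, north 189 cos 168° = -184.87
Leg 4 (190°, 260 m): east 260 sin 190° = -45.15, north 260 cos 190° = -256.05
Net displacement: -17.18 east, 5835.17 north. Direction back to start is (17.18, -5835.17): bearing = atan2(17.18, -5835.17) mod 360° = 179.83° ≈ 180°.

180°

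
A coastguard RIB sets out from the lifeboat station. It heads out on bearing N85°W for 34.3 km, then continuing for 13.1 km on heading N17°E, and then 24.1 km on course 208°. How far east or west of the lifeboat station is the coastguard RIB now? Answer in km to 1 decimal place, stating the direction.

Leg 1 (N85°W, 34.3 km): east 34.3 sin 275° = -34.17, north 34.3 cos 275° = 2.99
Leg 2 (N17°E, 13.1 km): east 13.1 sin 17° = 3.83, north 13.1 cos 17° = 12.53
Leg 3 (208°, 24.1 km): east 24.1 sin 208° = -11.31, north 24.1 cos 208° = -21.28
Net east component: -41.65 km.

41.7 km west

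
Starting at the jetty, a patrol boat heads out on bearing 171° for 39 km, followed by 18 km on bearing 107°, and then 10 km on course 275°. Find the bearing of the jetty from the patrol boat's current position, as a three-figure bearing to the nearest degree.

343°

Leg 1 (171°, 39 km): east 39 sin 171° = 6.10, north 39 cos 171° = -38.52
Leg 2 (107°, 18 km): east 18 sin 107° = 17.21, north 18 cos 107° = -5.26
Leg 3 (275°, 10 km): east 10 sin 275° = -9.96, north 10 cos 275° = 0.87
Net displacement: 13.35 east, -42.91 north. Direction back to start is (-13.35, 42.91): bearing = atan2(-13.35, 42.91) mod 360° = 342.72° ≈ 343°.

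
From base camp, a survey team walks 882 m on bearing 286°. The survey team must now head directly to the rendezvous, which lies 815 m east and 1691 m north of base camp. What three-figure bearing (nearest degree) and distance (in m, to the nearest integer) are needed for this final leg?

Leg 1 (286°, 882 m): east 882 sin 286° = -847.83, north 882 cos 286° = 243.11
Current position: (-847.83, 243.11). Target: (815, 1691). Remaining: Δeast = 1662.83, Δnorth = 1447.89.
Bearing = atan2(1662.83, 1447.89) mod 360° = 48.95°; distance = √((1662.83)² + (1447.89)²) = 2204.857 m.

049°, 2205 m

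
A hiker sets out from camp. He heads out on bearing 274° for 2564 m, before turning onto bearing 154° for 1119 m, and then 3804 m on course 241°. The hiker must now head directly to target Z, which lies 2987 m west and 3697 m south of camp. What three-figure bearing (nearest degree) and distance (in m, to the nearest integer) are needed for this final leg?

Leg 1 (274°, 2564 m): east 2564 sin 274° = -2557.75, north 2564 cos 274° = 178.86
Leg 2 (154°, 1119 m): east 1119 sin 154° = 490.54, north 1119 cos 154° = -1005.75
Leg 3 (241°, 3804 m): east 3804 sin 241° = -3327.05, north 3804 cos 241° = -1844.22
Current position: (-5394.27, -2671.11). Target: (-2987, -3697). Remaining: Δeast = 2407.27, Δnorth = -1025.89.
Bearing = atan2(2407.27, -1025.89) mod 360° = 113.08°; distance = √((2407.27)² + (-1025.89)²) = 2616.754 m.

113°, 2617 m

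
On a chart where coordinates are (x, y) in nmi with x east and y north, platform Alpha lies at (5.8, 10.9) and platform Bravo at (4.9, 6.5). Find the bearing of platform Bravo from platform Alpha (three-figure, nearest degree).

192°

Δeast = 4.9 − 5.8 = -0.90; Δnorth = 6.5 − 10.9 = -4.40.
Bearing = atan2(Δeast, Δnorth) mod 360° = 191.56° ≈ 192°.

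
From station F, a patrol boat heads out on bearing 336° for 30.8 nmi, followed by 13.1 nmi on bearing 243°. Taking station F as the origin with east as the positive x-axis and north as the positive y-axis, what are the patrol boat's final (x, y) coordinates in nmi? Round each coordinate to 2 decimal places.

(-24.20, 22.19)

Leg 1 (336°, 30.8 nmi): east 30.8 sin 336° = -12.53, north 30.8 cos 336° = 28.14
Leg 2 (243°, 13.1 nmi): east 13.1 sin 243° = -11.67, north 13.1 cos 243° = -5.95
Summing: -24.20 nmi east, 22.19 nmi north → (-24.20, 22.19).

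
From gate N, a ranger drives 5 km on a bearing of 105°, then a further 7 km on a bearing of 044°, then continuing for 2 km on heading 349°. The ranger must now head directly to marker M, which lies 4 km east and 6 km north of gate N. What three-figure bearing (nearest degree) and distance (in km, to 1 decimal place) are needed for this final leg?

273°, 5.3 km

Leg 1 (105°, 5 km): east 5 sin 105° = 4.83, north 5 cos 105° = -1.29
Leg 2 (044°, 7 km): east 7 sin 44° = 4.86, north 7 cos 44° = 5.04
Leg 3 (349°, 2 km): east 2 sin 349° = -0.38, north 2 cos 349° = 1.96
Current position: (9.31, 5.70). Target: (4, 6). Remaining: Δeast = -5.31, Δnorth = 0.30.
Bearing = atan2(-5.31, 0.30) mod 360° = 273.18°; distance = √((-5.31)² + (0.30)²) = 5.319 km.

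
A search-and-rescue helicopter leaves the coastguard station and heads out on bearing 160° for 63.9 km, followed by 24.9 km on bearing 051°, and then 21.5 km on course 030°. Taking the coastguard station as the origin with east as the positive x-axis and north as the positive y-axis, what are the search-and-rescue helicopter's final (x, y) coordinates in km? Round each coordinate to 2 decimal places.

Leg 1 (160°, 63.9 km): east 63.9 sin 160° = 21.86, north 63.9 cos 160° = -60.05
Leg 2 (051°, 24.9 km): east 24.9 sin 51° = 19.35, north 24.9 cos 51° = 15.67
Leg 3 (030°, 21.5 km): east 21.5 sin 30° = 10.75, north 21.5 cos 30° = 18.62
Summing: 51.96 km east, -25.76 km north → (51.96, -25.76).

(51.96, -25.76)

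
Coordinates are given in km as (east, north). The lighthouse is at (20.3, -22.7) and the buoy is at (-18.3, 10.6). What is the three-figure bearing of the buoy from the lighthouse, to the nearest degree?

Δeast = -18.3 − 20.3 = -38.60; Δnorth = 10.6 − -22.7 = 33.30.
Bearing = atan2(Δeast, Δnorth) mod 360° = 310.78° ≈ 311°.

311°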